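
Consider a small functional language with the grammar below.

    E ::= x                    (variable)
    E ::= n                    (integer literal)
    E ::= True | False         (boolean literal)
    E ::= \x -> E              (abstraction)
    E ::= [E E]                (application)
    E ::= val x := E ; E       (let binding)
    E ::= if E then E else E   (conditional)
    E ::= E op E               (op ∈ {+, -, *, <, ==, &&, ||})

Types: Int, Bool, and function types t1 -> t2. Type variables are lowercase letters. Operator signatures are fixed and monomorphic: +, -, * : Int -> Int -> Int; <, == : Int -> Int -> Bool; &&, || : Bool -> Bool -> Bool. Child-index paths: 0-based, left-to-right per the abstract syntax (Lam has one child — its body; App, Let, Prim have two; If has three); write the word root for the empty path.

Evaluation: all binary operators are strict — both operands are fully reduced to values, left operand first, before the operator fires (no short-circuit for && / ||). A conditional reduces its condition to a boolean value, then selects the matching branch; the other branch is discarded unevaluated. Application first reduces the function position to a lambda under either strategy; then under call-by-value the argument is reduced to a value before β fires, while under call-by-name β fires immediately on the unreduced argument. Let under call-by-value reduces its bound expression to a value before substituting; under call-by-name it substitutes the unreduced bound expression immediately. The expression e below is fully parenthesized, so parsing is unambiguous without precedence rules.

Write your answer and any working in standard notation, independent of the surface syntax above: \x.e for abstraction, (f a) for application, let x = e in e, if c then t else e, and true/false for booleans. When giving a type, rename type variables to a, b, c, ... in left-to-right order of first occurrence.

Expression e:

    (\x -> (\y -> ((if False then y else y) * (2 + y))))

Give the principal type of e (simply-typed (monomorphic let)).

Trace:
  unify Bool ~ Bool
y : b
y : b
  unify b ~ b
  unify b ~ Int
  unify Int ~ Int
y : Int
  unify Int ~ Int
  unify Int ~ Int
\y._ : Int -> Int
\x._ : a -> Int -> Int

Answer: a -> Int -> Int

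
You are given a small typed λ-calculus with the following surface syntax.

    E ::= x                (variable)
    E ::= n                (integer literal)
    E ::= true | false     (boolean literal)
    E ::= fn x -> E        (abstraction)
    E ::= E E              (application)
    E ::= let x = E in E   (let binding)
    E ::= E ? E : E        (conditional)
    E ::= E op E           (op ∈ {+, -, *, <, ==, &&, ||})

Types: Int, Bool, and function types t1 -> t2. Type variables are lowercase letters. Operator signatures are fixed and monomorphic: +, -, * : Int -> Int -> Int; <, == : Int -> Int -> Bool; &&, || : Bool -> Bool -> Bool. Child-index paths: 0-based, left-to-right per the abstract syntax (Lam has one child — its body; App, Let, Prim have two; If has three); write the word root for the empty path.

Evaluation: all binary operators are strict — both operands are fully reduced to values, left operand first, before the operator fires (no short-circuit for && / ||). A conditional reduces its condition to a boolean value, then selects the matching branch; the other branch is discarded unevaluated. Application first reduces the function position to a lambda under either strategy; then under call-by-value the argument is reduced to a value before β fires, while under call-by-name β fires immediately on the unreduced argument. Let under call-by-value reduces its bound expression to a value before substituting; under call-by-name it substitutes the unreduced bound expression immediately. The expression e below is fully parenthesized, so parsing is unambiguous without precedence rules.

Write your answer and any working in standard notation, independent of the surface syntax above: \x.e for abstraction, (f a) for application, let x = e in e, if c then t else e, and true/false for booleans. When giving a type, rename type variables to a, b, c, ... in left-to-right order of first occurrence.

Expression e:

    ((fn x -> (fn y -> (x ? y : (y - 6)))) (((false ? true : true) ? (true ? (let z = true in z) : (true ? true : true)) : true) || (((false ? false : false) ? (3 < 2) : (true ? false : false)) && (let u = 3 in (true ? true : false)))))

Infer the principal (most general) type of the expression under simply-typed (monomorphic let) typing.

Answer: Int -> Int

Trace:
x : a
  unify a ~ Bool
y : b
y : b
  unify b ~ Int
  unify Int ~ Int
  unify Int ~ Int
\y._ : Int -> Int
\x._ : Bool -> Int -> Int
  unify Bool ~ Bool
  unify Bool ~ Bool
  unify Bool ~ Bool
  unify Bool ~ Bool
let z : Bool
z : Bool
  unify Bool ~ Bool
  unify Bool ~ Bool
  unify Bool ~ Bool
  unify Bool ~ Bool
  unify Bool ~ Bool
  unify Bool ~ Bool
  unify Bool ~ Bool
  unify Bool ~ Bool
  unify Int ~ Int
  unify Int ~ Int
  unify Bool ~ Bool
  unify Bool ~ Bool
  unify Bool ~ Bool
  unify Bool ~ Bool
let u : Int
  unify Bool ~ Bool
  unify Bool ~ Bool
  unify Bool ~ Bool
  unify Bool ~ Bool
  unify Bool -> Int -> Int ~ Bool -> c
  unify Bool ~ Bool
  unify Int -> Int ~ c
_ _ : Int -> Int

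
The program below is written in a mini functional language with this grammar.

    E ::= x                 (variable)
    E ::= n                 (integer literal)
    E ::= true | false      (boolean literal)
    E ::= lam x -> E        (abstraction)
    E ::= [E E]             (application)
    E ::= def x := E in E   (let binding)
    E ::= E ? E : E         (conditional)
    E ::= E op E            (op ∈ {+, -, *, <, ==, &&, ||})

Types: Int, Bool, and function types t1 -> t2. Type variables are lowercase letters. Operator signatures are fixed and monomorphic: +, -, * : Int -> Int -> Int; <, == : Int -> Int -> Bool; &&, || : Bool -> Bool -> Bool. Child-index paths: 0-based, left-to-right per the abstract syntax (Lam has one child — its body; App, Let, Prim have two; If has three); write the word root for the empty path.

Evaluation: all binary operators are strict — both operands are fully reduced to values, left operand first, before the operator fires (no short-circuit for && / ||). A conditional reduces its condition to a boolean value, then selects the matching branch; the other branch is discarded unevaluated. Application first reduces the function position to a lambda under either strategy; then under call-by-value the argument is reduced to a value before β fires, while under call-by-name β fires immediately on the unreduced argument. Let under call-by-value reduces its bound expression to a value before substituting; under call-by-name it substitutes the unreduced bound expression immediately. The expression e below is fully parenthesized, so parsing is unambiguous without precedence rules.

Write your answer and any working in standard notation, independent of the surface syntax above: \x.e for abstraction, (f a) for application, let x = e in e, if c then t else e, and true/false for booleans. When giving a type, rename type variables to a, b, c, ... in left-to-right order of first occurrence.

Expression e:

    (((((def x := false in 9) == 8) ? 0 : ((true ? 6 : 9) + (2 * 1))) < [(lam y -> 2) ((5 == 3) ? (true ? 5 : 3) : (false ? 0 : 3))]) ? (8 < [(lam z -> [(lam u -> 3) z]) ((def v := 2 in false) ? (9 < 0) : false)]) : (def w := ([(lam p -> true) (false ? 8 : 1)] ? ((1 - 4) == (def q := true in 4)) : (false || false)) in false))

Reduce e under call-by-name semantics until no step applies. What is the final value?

Answer: false

Working:
step 0: (if ((if ((let x = false in 9) == 8) then 0 else ((if true then 6 else 9) + (2 * 1))) < ((\y.2) (if (5 == 3) then (if true then 5 else 3) else (if false then 0 else 3)))) then (8 < ((\z.((\u.3) z)) (if (let v = 2 in false) then (9 < 0) else false))) else (let w = (if ((\p.true) (if false then 8 else 1)) then ((1 - 4) == (let q = true in 4)) else (false || false)) in false))
step 1: [let@0.0.0.0] (if ((if (9 == 8) then 0 else ((if true then 6 else 9) + (2 * 1))) < ((\y.2) (if (5 == 3) then (if true then 5 else 3) else (if false then 0 else 3)))) then (8 < ((\z.((\u.3) z)) (if (let v = 2 in false) then (9 < 0) else false))) else (let w = (if ((\p.true) (if false then 8 else 1)) then ((1 - 4) == (let q = true in 4)) else (false || false)) in false))
step 2: [delta@0.0.0] (if ((if false then 0 else ((if true then 6 else 9) + (2 * 1))) < ((\y.2) (if (5 == 3) then (if true then 5 else 3) else (if false then 0 else 3)))) then (8 < ((\z.((\u.3) z)) (if (let v = 2 in false) then (9 < 0) else false))) else (let w = (if ((\p.true) (if false then 8 else 1)) then ((1 - 4) == (let q = true in 4)) else (false || false)) in false))
step 3: [if@0.0] (if (((if true then 6 else 9) + (2 * 1)) < ((\y.2) (if (5 == 3) then (if true then 5 else 3) else (if false then 0 else 3)))) then (8 < ((\z.((\u.3) z)) (if (let v = 2 in false) then (9 < 0) else false))) else (let w = (if ((\p.true) (if false then 8 else 1)) then ((1 - 4) == (let q = true in 4)) else (false || false)) in false))
step 4: [if@0.0.0] (if ((6 + (2 * 1)) < ((\y.2) (if (5 == 3) then (if true then 5 else 3) else (if false then 0 else 3)))) then (8 < ((\z.((\u.3) z)) (if (let v = 2 in false) then (9 < 0) else false))) else (let w = (if ((\p.true) (if false then 8 else 1)) then ((1 - 4) == (let q = true in 4)) else (false || false)) in false))
step 5: [delta@0.0.1] (if ((6 + 2) < ((\y.2) (if (5 == 3) then (if true then 5 else 3) else (if false then 0 else 3)))) then (8 < ((\z.((\u.3) z)) (if (let v = 2 in false) then (9 < 0) else false))) else (let w = (if ((\p.true) (if false then 8 else 1)) then ((1 - 4) == (let q = true in 4)) else (false || false)) in false))
step 6: [delta@0.0] (if (8 < ((\y.2) (if (5 == 3) then (if true then 5 else 3) else (if false then 0 else 3)))) then (8 < ((\z.((\u.3) z)) (if (let v = 2 in false) then (9 < 0) else false))) else (let w = (if ((\p.true) (if false then 8 else 1)) then ((1 - 4) == (let q = true in 4)) else (false || false)) in false))
step 7: [beta@0.1] (if (8 < 2) then (8 < ((\z.((\u.3) z)) (if (let v = 2 in false) then (9 < 0) else false))) else (let w = (if ((\p.true) (if false then 8 else 1)) then ((1 - 4) == (let q = true in 4)) else (false || false)) in false))
step 8: [delta@0] (if false then (8 < ((\z.((\u.3) z)) (if (let v = 2 in false) then (9 < 0) else false))) else (let w = (if ((\p.true) (if false then 8 else 1)) then ((1 - 4) == (let q = true in 4)) else (false || false)) in false))
step 9: [if@root] (let w = (if ((\p.true) (if false then 8 else 1)) then ((1 - 4) == (let q = true in 4)) else (false || false)) in false)
step 10: [let@root] false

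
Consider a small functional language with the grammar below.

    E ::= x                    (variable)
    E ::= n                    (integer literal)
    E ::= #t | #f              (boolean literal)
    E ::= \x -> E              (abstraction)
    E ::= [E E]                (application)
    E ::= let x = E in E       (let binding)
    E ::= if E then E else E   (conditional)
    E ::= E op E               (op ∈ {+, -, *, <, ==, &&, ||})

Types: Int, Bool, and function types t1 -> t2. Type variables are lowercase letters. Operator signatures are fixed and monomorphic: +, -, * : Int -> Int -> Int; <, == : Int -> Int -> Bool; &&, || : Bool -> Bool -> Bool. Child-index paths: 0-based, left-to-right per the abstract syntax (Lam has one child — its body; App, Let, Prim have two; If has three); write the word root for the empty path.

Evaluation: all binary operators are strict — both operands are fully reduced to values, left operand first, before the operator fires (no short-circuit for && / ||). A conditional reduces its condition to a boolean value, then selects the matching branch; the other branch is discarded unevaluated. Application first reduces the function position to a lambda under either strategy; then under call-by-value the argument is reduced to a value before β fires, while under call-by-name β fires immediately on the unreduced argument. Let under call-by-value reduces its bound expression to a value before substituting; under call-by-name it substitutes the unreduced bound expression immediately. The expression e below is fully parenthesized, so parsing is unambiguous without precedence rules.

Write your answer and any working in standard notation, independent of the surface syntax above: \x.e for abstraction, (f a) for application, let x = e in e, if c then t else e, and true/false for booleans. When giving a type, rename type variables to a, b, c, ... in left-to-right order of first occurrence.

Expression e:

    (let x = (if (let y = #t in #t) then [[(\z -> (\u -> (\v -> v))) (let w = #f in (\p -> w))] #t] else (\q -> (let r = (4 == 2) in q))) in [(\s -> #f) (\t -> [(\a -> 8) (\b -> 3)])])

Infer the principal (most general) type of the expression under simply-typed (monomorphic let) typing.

Derivation:
let y : Bool
  unify Bool ~ Bool
v : c
\v._ : c -> c
\u._ : b -> c -> c
\z._ : a -> b -> c -> c
let w : Bool
w : Bool
\p._ : d -> Bool
  unify a -> b -> c -> c ~ (d -> Bool) -> e
  unify a ~ d -> Bool
  unify b -> c -> c ~ e
_ _ : b -> c -> c
  unify b -> c -> c ~ Bool -> f
  unify b ~ Bool
  unify c -> c ~ f
_ _ : c -> c
  unify Int ~ Int
  unify Int ~ Int
let r : Bool
q : g
\q._ : g -> g
  unify c -> c ~ g -> g
  unify c ~ g
  unify g ~ g
let x : g -> g
\s._ : h -> Bool
\a._ : j -> Int
\b._ : k -> Int
  unify j -> Int ~ (k -> Int) -> l
  unify j ~ k -> Int
  unify Int ~ l
_ _ : Int
\t._ : i -> Int
  unify h -> Bool ~ (i -> Int) -> m
  unify h ~ i -> Int
  unify Bool ~ m
_ _ : Bool

Answer: Bool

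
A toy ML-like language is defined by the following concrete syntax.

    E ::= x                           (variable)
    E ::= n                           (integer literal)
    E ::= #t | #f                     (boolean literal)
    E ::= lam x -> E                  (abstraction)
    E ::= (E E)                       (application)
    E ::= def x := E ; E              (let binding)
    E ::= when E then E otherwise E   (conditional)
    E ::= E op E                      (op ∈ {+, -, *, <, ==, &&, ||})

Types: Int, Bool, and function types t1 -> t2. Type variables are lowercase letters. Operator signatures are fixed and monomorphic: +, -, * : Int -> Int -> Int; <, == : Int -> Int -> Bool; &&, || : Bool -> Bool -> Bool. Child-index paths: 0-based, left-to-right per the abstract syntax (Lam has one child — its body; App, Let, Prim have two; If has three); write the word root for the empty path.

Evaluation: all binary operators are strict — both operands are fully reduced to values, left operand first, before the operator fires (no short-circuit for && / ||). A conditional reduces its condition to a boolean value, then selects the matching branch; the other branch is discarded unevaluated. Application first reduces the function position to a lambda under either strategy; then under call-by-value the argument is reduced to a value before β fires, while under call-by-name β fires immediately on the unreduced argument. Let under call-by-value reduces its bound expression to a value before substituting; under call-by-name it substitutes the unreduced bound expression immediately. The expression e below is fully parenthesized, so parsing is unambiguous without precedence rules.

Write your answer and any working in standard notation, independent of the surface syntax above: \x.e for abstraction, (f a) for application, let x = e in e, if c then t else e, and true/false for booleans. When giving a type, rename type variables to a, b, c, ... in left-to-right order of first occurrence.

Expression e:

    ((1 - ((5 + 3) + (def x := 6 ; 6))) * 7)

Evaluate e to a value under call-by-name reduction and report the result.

Answer: -91

Working:
step 0: ((1 - ((5 + 3) + (let x = 6 in 6))) * 7)
step 1: [delta@0.1.0] ((1 - (8 + (let x = 6 in 6))) * 7)
step 2: [let@0.1.1] ((1 - (8 + 6)) * 7)
step 3: [delta@0.1] ((1 - 14) * 7)
step 4: [delta@0] (-13 * 7)
step 5: [delta@root] -91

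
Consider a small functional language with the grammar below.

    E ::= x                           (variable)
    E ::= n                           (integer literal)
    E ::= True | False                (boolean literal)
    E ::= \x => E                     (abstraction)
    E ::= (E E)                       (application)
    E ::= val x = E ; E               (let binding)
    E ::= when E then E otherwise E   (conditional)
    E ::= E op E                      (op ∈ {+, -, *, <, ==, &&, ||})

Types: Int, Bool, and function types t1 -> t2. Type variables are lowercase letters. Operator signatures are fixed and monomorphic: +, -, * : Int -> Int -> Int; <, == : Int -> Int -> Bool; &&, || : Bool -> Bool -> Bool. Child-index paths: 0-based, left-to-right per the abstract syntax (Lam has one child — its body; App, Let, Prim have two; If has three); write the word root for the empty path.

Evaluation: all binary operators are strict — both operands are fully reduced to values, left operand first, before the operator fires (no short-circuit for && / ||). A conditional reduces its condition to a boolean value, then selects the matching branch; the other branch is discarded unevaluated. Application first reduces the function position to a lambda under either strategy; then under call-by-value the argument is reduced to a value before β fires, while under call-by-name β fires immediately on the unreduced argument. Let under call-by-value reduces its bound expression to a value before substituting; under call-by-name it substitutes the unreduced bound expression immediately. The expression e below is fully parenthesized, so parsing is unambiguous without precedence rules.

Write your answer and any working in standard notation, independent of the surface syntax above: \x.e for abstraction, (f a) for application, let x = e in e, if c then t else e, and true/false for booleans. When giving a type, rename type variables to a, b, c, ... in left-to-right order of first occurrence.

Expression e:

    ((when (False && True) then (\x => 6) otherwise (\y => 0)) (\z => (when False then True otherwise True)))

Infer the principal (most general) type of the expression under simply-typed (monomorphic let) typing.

Trace:
  unify Bool ~ Bool
  unify Bool ~ Bool
  unify Bool ~ Bool
\x._ : a -> Int
\y._ : b -> Int
  unify a -> Int ~ b -> Int
  unify a ~ b
  unify Int ~ Int
  unify Bool ~ Bool
  unify Bool ~ Bool
\z._ : c -> Bool
  unify b -> Int ~ (c -> Bool) -> d
  unify b ~ c -> Bool
  unify Int ~ d
_ _ : Int

Answer: Int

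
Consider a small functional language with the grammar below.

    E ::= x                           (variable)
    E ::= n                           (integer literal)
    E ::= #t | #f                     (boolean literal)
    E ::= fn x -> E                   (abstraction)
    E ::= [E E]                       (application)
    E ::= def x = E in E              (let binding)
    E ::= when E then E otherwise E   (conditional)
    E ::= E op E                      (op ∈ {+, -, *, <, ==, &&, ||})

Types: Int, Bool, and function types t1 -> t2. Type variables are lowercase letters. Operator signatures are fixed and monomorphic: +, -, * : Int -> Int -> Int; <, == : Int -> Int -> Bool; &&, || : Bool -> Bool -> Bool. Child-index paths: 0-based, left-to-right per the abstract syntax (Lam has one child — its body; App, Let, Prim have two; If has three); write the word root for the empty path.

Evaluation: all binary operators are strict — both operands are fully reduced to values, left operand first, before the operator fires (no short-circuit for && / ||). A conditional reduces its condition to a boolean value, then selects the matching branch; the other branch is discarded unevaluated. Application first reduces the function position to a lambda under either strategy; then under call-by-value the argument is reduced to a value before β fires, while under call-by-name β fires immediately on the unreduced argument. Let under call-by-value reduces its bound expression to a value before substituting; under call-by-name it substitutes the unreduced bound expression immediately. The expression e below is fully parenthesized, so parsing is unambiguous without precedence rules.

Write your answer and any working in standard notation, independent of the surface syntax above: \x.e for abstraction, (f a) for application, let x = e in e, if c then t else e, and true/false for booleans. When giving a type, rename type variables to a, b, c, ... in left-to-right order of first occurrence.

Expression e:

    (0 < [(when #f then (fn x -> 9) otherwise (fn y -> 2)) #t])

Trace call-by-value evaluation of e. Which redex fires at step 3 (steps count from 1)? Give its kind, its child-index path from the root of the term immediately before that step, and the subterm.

Answer: delta at root : (0 < 2)

Working:
step 0: (0 < ((if false then (\x.9) else (\y.2)) true))
step 1: [if@1.0] (0 < ((\y.2) true))
step 2: [beta@1] (0 < 2)
step 3: [delta@root] true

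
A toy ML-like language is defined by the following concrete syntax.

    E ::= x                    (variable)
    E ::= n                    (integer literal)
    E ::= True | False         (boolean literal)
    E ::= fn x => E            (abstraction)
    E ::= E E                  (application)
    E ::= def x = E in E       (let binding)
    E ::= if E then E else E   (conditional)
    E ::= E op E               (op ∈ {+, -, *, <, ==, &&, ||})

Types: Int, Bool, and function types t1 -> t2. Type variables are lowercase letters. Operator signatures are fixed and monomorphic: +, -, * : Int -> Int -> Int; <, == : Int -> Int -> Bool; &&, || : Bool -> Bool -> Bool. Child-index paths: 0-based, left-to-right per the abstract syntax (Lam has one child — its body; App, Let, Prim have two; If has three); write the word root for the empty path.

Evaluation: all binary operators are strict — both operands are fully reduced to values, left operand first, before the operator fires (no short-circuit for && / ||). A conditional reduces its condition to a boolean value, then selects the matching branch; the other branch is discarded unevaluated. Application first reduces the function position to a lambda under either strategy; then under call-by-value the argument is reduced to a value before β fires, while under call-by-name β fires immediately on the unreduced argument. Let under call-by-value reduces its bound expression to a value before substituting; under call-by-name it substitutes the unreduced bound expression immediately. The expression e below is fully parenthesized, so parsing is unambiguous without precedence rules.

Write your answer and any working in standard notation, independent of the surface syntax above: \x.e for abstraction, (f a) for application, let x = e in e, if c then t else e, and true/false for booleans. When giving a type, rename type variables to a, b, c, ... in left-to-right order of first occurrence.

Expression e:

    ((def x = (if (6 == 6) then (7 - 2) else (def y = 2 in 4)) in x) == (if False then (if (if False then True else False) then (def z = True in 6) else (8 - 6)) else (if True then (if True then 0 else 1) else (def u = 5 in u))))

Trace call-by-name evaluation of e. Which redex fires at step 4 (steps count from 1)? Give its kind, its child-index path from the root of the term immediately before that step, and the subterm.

Derivation:
step 0: ((let x = (if (6 == 6) then (7 - 2) else (let y = 2 in 4)) in x) == (if false then (if (if false then true else false) then (let z = true in 6) else (8 - 6)) else (if true then (if true then 0 else 1) else (let u = 5 in u))))
step 1: [let@0] ((if (6 == 6) then (7 - 2) else (let y = 2 in 4)) == (if false then (if (if false then true else false) then (let z = true in 6) else (8 - 6)) else (if true then (if true then 0 else 1) else (let u = 5 in u))))
step 2: [delta@0.0] ((if true then (7 - 2) else (let y = 2 in 4)) == (if false then (if (if false then true else false) then (let z = true in 6) else (8 - 6)) else (if true then (if true then 0 else 1) else (let u = 5 in u))))
step 3: [if@0] ((7 - 2) == (if false then (if (if false then true else false) then (let z = true in 6) else (8 - 6)) else (if true then (if true then 0 else 1) else (let u = 5 in u))))
step 4: [delta@0] (5 == (if false then (if (if false then true else false) then (let z = true in 6) else (8 - 6)) else (if true then (if true then 0 else 1) else (let u = 5 in u))))

Answer: delta at 0 : (7 - 2)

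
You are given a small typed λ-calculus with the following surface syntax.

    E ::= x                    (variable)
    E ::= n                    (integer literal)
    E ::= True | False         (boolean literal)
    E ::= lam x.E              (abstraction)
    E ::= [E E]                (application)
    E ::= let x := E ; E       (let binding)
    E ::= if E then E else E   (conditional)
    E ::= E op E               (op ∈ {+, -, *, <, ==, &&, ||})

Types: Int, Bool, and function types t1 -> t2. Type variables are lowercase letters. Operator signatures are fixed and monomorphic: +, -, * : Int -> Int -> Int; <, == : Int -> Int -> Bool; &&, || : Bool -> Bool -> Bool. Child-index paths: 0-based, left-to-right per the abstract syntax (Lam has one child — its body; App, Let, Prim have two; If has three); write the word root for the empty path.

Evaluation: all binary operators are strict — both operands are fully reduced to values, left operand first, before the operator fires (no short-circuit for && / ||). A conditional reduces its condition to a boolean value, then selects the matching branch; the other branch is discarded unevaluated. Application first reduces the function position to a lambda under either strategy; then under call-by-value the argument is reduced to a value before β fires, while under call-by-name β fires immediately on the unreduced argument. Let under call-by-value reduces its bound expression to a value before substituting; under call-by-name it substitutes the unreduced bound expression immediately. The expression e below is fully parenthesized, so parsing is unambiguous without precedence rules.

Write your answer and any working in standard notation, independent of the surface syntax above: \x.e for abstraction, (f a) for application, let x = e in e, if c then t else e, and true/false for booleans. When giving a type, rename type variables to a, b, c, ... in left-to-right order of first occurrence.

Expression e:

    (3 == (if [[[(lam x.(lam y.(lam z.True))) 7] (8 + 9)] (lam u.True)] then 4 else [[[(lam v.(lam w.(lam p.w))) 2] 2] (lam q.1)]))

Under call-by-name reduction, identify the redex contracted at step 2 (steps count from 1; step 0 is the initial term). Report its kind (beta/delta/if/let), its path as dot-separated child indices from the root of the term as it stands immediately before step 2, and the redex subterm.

Derivation:
step 0: (3 == (if ((((\x.(\y.(\z.true))) 7) (8 + 9)) (\u.true)) then 4 else ((((\v.(\w.(\p.w))) 2) 2) (\q.1))))
step 1: [beta@1.0.0.0] (3 == (if (((\y.(\z.true)) (8 + 9)) (\u.true)) then 4 else ((((\v.(\w.(\p.w))) 2) 2) (\q.1))))
step 2: [beta@1.0.0] (3 == (if ((\z.true) (\u.true)) then 4 else ((((\v.(\w.(\p.w))) 2) 2) (\q.1))))

Answer: beta at 1.0.0 : ((\y.(\z.true)) (8 + 9))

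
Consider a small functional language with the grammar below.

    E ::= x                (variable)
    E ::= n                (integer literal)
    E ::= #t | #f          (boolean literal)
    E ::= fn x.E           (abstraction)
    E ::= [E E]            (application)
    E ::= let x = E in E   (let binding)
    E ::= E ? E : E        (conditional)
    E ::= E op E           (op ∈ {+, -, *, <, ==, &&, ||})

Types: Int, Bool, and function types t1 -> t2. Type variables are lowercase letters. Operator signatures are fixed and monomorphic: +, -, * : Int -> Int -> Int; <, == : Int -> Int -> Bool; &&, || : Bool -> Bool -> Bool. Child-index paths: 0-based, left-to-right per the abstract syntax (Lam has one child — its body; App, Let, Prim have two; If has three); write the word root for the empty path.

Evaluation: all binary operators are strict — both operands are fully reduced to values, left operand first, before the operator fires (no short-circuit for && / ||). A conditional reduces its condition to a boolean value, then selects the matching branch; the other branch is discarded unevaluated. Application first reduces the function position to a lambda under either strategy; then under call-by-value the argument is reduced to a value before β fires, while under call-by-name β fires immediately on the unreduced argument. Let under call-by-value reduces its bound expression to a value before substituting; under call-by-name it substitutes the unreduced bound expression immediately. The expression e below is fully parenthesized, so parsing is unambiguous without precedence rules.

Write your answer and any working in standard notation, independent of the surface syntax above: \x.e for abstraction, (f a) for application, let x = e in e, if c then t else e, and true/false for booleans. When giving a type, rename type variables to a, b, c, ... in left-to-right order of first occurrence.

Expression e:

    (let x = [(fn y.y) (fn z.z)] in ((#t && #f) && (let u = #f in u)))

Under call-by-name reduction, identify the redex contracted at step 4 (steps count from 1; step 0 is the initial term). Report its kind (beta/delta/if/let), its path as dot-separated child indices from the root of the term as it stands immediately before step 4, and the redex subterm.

Trace:
step 0: (let x = ((\y.y) (\z.z)) in ((true && false) && (let u = false in u)))
step 1: [let@root] ((true && false) && (let u = false in u))
step 2: [delta@0] (false && (let u = false in u))
step 3: [let@1] (false && false)
step 4: [delta@root] false

Answer: delta at root : (false && false)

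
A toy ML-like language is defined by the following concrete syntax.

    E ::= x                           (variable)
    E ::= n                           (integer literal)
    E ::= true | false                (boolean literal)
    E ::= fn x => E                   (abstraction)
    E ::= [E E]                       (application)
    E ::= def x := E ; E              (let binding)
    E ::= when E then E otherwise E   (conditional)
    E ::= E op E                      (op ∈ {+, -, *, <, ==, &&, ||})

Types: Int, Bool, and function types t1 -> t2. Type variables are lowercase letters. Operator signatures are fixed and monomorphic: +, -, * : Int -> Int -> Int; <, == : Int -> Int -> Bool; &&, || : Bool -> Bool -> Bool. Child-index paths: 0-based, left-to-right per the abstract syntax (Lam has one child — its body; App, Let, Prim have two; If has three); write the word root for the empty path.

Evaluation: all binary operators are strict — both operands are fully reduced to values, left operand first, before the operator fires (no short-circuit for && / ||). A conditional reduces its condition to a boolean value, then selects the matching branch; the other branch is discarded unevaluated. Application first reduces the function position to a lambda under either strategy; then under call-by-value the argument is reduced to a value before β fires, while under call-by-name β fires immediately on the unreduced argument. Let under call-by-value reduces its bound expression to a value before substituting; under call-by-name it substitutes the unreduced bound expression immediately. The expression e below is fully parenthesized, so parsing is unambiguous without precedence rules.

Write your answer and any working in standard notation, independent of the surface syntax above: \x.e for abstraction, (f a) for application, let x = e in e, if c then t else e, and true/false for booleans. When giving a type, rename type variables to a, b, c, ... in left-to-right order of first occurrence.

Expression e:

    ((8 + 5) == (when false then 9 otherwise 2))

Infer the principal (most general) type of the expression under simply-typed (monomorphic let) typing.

Derivation:
  unify Int ~ Int
  unify Int ~ Int
  unify Int ~ Int
  unify Bool ~ Bool
  unify Int ~ Int
  unify Int ~ Int

Answer: Bool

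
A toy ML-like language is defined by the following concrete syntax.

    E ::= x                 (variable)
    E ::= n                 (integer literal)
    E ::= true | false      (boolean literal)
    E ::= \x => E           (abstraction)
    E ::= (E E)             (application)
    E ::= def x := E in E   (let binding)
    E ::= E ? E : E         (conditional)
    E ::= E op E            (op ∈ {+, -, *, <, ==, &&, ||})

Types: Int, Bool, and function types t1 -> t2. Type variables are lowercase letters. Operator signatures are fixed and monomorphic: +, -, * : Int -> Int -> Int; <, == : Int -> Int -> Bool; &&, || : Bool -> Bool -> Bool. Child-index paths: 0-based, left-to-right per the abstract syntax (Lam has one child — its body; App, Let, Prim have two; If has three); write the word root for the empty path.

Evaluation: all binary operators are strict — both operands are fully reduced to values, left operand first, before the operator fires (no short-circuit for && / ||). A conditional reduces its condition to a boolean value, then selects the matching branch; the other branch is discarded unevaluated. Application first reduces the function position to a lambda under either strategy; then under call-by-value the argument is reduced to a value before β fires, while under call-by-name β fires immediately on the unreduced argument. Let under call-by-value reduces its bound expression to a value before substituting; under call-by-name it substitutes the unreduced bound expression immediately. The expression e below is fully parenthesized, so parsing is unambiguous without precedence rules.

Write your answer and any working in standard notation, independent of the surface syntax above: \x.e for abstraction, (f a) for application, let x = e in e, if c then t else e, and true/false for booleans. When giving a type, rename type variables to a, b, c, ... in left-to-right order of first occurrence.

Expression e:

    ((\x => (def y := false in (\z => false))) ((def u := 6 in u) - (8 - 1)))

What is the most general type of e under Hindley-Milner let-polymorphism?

Working:
let y : Bool
\z._ : b -> Bool
\x._ : a -> b -> Bool
let u : Int
u : Int
  unify Int ~ Int
  unify Int ~ Int
  unify Int ~ Int
  unify Int ~ Int
  unify a -> b -> Bool ~ Int -> c
  unify a ~ Int
  unify b -> Bool ~ c
_ _ : b -> Bool

Answer: a -> Bool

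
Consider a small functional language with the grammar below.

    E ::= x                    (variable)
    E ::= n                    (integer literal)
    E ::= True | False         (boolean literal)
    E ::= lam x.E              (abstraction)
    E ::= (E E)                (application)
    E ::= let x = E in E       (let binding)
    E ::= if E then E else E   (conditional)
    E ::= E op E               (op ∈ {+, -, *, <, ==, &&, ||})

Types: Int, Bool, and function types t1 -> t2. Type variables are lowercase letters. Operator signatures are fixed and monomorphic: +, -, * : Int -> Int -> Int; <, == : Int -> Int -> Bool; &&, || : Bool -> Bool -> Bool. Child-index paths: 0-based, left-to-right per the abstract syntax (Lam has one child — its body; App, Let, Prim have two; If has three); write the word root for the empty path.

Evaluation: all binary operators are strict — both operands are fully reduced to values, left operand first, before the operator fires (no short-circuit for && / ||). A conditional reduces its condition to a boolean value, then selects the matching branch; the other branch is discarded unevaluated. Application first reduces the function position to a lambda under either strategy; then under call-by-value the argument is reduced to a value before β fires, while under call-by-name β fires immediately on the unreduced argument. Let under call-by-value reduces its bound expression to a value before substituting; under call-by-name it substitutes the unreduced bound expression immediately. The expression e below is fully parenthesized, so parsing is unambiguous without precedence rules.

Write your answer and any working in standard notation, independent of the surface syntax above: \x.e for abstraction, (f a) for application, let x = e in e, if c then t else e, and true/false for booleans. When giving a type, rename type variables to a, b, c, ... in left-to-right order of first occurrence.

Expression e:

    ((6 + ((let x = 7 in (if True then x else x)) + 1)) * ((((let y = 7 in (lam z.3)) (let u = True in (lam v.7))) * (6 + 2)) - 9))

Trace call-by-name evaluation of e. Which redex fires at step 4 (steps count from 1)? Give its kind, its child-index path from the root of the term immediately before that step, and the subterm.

Trace:
step 0: ((6 + ((let x = 7 in (if true then x else x)) + 1)) * ((((let y = 7 in (\z.3)) (let u = true in (\v.7))) * (6 + 2)) - 9))
step 1: [let@0.1.0] ((6 + ((if true then 7 else 7) + 1)) * ((((let y = 7 in (\z.3)) (let u = true in (\v.7))) * (6 + 2)) - 9))
step 2: [if@0.1.0] ((6 + (7 + 1)) * ((((let y = 7 in (\z.3)) (let u = true in (\v.7))) * (6 + 2)) - 9))
step 3: [delta@0.1] ((6 + 8) * ((((let y = 7 in (\z.3)) (let u = true in (\v.7))) * (6 + 2)) - 9))
step 4: [delta@0] (14 * ((((let y = 7 in (\z.3)) (let u = true in (\v.7))) * (6 + 2)) - 9))

Answer: delta at 0 : (6 + 8)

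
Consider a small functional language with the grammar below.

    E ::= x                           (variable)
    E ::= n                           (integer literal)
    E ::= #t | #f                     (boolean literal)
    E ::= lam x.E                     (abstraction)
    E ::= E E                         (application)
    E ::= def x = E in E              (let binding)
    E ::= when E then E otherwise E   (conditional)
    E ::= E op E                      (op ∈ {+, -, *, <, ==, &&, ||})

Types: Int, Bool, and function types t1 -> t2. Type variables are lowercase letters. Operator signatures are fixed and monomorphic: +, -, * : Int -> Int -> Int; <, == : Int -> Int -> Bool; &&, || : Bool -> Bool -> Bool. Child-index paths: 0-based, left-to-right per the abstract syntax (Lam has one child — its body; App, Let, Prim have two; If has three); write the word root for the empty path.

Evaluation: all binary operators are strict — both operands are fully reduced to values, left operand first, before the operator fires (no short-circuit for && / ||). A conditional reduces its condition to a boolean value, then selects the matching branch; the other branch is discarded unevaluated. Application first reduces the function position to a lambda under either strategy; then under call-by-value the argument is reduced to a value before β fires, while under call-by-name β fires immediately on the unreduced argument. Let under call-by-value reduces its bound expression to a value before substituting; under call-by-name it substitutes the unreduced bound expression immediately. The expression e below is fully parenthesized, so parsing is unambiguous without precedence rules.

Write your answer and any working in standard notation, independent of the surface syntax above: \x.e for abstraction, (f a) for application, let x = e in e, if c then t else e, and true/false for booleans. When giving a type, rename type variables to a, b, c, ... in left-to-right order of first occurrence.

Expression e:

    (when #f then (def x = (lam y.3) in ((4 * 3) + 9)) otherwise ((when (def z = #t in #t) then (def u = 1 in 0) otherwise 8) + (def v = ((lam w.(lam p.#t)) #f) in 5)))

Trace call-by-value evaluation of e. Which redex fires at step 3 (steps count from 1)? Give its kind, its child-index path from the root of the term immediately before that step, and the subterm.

Answer: if at 0 : (if true then (let u = 1 in 0) else 8)

Working:
step 0: (if false then (let x = (\y.3) in ((4 * 3) + 9)) else ((if (let z = true in true) then (let u = 1 in 0) else 8) + (let v = ((\w.(\p.true)) false) in 5)))
step 1: [if@root] ((if (let z = true in true) then (let u = 1 in 0) else 8) + (let v = ((\w.(\p.true)) false) in 5))
step 2: [let@0.0] ((if true then (let u = 1 in 0) else 8) + (let v = ((\w.(\p.true)) false) in 5))
step 3: [if@0] ((let u = 1 in 0) + (let v = ((\w.(\p.true)) false) in 5))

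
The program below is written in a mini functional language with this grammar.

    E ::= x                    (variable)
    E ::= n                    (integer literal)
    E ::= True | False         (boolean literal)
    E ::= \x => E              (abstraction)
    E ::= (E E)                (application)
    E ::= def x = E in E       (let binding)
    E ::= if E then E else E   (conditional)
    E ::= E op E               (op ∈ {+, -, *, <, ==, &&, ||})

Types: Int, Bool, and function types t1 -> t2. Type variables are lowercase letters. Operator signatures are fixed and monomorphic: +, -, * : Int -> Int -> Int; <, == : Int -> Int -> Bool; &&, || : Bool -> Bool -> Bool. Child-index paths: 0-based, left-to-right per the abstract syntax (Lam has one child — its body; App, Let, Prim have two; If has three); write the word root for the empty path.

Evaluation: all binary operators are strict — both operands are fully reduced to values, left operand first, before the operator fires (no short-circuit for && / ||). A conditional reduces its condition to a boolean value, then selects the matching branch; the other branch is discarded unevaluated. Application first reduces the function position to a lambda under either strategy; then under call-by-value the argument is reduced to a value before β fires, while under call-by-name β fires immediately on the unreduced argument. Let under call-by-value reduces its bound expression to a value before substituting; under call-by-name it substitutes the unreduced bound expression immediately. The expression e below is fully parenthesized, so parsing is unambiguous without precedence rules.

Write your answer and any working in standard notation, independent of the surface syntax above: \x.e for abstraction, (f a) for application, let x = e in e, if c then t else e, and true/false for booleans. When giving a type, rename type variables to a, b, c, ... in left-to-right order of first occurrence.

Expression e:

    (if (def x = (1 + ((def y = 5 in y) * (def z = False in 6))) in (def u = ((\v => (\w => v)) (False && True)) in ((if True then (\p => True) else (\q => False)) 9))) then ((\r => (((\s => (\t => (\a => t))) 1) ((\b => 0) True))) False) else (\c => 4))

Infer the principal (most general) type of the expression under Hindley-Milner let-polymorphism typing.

Derivation:
  unify Int ~ Int
let y : Int
y : Int
  unify Int ~ Int
let z : Bool
  unify Int ~ Int
  unify Int ~ Int
let x : Int
v : a
\w._ : b -> a
\v._ : a -> b -> a
  unify Bool ~ Bool
  unify Bool ~ Bool
  unify a -> b -> a ~ Bool -> c
  unify a ~ Bool
  unify b -> Bool ~ c
_ _ : b -> Bool
let u : forall. b -> Bool
  unify Bool ~ Bool
\p._ : d -> Bool
\q._ : e -> Bool
  unify d -> Bool ~ e -> Bool
  unify d ~ e
  unify Bool ~ Bool
  unify e -> Bool ~ Int -> f
  unify e ~ Int
  unify Bool ~ f
_ _ : Bool
  unify Bool ~ Bool
t : i
\a._ : j -> i
\t._ : i -> j -> i
\s._ : h -> i -> j -> i
  unify h -> i -> j -> i ~ Int -> k
  unify h ~ Int
  unify i -> j -> i ~ k
_ _ : i -> j -> i
\b._ : l -> Int
  unify l -> Int ~ Bool -> m
  unify l ~ Bool
  unify Int ~ m
_ _ : Int
  unify i -> j -> i ~ Int -> n
  unify i ~ Int
  unify j -> Int ~ n
_ _ : j -> Int
\r._ : g -> j -> Int
  unify g -> j -> Int ~ Bool -> o
  unify g ~ Bool
  unify j -> Int ~ o
_ _ : j -> Int
\c._ : p -> Int
  unify j -> Int ~ p -> Int
  unify j ~ p
  unify Int ~ Int

Answer: a -> Int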